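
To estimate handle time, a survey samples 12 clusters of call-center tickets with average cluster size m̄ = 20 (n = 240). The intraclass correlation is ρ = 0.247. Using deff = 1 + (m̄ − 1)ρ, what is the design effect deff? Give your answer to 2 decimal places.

5.69

deff = 1 + (20 − 1)·0.247 = 1 + 4.693 = 5.693.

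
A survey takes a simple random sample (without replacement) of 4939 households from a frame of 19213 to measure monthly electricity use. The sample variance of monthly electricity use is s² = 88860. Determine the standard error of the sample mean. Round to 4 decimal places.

Under SRS without replacement, Var(ȳ) = (1 − f)·s²/n with f = n/N = 4939/19213 = 0.25706553.
Var(ȳ) = (1 − 0.25706553)·88860/4939 = 0.74293447·17.991496 = 13.366503.
SE(ȳ) = √(13.366503) = 3.6560.

3.6560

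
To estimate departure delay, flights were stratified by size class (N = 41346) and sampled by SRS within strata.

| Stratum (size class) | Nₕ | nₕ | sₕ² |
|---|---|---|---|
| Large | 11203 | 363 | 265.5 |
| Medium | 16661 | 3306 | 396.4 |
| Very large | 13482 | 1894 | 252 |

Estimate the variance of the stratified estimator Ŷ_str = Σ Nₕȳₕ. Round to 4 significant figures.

Var(Ŷ_str) = Σₕ Nₕ²(1 − fₕ)sₕ²/nₕ.
Large: 11203²·(1 − 363/11203)·265.5/363 = 8.8822199 × 10^7.
Medium: 16661²·(1 − 3306/16661)·396.4/3306 = 2.6679381 × 10^7.
Very large: 13482²·(1 − 1894/13482)·252/1894 = 2.0786596 × 10^7.
Sum = 1.3628818 × 10^8.

1.363 × 10^8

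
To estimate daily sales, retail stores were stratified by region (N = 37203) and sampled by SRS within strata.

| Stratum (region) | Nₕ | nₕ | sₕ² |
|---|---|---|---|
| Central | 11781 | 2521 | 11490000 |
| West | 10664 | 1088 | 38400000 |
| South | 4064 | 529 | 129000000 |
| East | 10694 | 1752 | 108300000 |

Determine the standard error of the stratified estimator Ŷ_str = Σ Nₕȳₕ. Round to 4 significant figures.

3.676 × 10^6

Var(Ŷ_str) = Σₕ Nₕ²(1 − fₕ)sₕ²/nₕ.
Central: 11781²·(1 − 2521/11781)·11490000/2521 = 4.9721054 × 10^11.
West: 10664²·(1 − 1088/10664)·38400000/1088 = 3.6041811 × 10^12.
South: 4064²·(1 − 529/4064)·129000000/529 = 3.5032986 × 10^12.
East: 10694²·(1 − 1752/10694)·108300000/1752 = 5.9111122 × 10^12.
Sum = 1.3515802 × 10^13.
SE = √(1.3515802 × 10^13) = 3.676 × 10^6.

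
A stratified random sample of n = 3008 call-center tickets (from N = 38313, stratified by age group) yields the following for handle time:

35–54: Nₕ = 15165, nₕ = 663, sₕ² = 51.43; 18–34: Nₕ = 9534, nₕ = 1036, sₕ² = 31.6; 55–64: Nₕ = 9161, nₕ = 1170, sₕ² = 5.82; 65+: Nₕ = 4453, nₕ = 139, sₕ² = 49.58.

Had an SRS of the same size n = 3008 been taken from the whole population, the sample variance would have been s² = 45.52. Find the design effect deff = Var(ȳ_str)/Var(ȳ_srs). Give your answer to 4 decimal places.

Var(ȳ_str) = Σ Wₕ²(1−fₕ)sₕ²/nₕ with Wₕ = Nₕ/38313:
  35–54: (15165/38313)²·(1−663/15165)·51.43/663 = 0.011622003
  18–34: (9534/38313)²·(1−1036/9534)·31.6/1036 = 0.0016835533
  55–64: (9161/38313)²·(1−1170/9161)·5.82/1170 = 2.4807832 × 10^-4
  65+: (4453/38313)²·(1−139/4453)·49.58/139 = 0.004668015
  → Var(ȳ_str) = 0.01822165.
Var(ȳ_srs) = (1 − 3008/38313)·45.52/3008 = 0.01394487.
deff = 0.01822165 / 0.01394487 = 1.3067.

1.3067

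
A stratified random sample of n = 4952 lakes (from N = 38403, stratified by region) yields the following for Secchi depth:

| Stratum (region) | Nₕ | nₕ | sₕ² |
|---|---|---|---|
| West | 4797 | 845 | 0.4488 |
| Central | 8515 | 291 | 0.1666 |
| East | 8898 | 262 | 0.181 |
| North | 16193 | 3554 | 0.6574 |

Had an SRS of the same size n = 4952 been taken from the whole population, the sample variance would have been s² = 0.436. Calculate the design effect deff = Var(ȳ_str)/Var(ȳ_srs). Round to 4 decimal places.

Var(ȳ_str) = Σ Wₕ²(1−fₕ)sₕ²/nₕ with Wₕ = Nₕ/38403:
  West: (4797/38403)²·(1−845/4797)·0.4488/845 = 6.8273551 × 10^-6
  Central: (8515/38403)²·(1−291/8515)·0.1666/291 = 2.7184382 × 10^-5
  East: (8898/38403)²·(1−262/8898)·0.181/262 = 3.5995815 × 10^-5
  North: (16193/38403)²·(1−3554/16193)·0.6574/3554 = 2.5669771 × 10^-5
  → Var(ȳ_str) = 9.5677323 × 10^-5.
Var(ȳ_srs) = (1 − 4952/38403)·0.436/4952 = 7.6691955 × 10^-5.
deff = (9.5677323 × 10^-5) / (7.6691955 × 10^-5) = 1.2476.

1.2476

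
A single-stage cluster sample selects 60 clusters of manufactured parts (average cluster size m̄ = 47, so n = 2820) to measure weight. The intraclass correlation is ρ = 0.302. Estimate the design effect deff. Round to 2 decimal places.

14.89

deff = 1 + (47 − 1)·0.302 = 1 + 13.892 = 14.892.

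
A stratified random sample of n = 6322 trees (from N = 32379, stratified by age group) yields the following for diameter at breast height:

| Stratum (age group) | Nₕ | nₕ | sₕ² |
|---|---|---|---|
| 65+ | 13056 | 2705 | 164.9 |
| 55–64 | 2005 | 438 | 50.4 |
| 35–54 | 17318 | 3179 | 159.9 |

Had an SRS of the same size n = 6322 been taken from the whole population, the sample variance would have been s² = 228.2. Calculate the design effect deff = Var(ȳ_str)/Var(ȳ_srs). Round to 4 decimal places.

0.6868

Var(ȳ_str) = Σ Wₕ²(1−fₕ)sₕ²/nₕ with Wₕ = Nₕ/32379:
  65+: (13056/32379)²·(1−2705/13056)·164.9/2705 = 0.0078581257
  55–64: (2005/32379)²·(1−438/2005)·50.4/438 = 3.4483627 × 10^-4
  35–54: (17318/32379)²·(1−3179/17318)·159.9/3179 = 0.011747555
  → Var(ȳ_str) = 0.019950517.
Var(ȳ_srs) = (1 − 6322/32379)·228.2/6322 = 0.029048394.
deff = 0.019950517 / 0.029048394 = 0.6868.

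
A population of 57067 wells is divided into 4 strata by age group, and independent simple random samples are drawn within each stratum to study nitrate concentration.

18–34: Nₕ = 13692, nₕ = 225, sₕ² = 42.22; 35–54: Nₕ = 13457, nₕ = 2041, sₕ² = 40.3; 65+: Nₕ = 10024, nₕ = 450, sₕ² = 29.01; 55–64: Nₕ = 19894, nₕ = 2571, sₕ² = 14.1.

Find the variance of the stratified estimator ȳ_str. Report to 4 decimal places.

0.0140

Var(ȳ_str) = Σₕ Wₕ²(1 − fₕ)sₕ²/nₕ with Wₕ = Nₕ/N, N = 57067.
18–34: Wₕ = 0.23992851; term = 0.23992851²·(1 − 0.01643295)·42.22/225 = 0.010624375.
35–54: Wₕ = 0.23581054; term = 0.23581054²·(1 − 0.15166828)·40.3/2041 = 9.3143847 × 10^-4.
65+: Wₕ = 0.17565318; term = 0.17565318²·(1 − 0.04489226)·29.01/450 = 0.0018997638.
55–64: Wₕ = 0.34860778; term = 0.34860778²·(1 − 0.12923495)·14.1/2571 = 5.8035292 × 10^-4.
Sum = 0.01403593.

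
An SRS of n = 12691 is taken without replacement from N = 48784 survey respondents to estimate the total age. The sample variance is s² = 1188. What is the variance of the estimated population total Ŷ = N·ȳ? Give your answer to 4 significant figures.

Var(Ŷ) = N²·Var(ȳ) = N²·(1 − n/N)·s²/n.
f = 12691/48784 = 0.26014677; Var(ȳ) = 0.73985323·1188/12691 = 0.069257398.
Var(Ŷ) = 48784² · 0.069257398 = 1.648242 × 10^8.

1.648 × 10^8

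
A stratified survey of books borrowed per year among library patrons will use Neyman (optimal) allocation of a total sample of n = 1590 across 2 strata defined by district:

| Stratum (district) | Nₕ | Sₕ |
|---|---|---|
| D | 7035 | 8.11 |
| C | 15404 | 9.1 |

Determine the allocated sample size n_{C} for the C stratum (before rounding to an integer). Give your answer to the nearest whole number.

Neyman allocation: nₕ = n·NₕSₕ / Σⱼ NⱼSⱼ.
Σ NⱼSⱼ = 7035·8.11 + 15404·9.1 = 197230.25.
n_{C} = 1590·15404·9.1 / 197230.25 = 1130.

1130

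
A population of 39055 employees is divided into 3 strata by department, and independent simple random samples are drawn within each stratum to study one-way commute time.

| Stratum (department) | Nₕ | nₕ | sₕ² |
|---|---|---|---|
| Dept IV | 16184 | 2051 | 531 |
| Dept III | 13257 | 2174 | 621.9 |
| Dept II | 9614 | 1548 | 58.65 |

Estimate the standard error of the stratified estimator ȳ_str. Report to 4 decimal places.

0.2614

Var(ȳ_str) = Σₕ Wₕ²(1 − fₕ)sₕ²/nₕ with Wₕ = Nₕ/N, N = 39055.
Dept IV: Wₕ = 0.41438996; term = 0.41438996²·(1 − 0.12673010)·531/2051 = 0.0388236.
Dept III: Wₕ = 0.33944437; term = 0.33944437²·(1 − 0.16398884)·621.9/2174 = 0.027555629.
Dept II: Wₕ = 0.24616566; term = 0.24616566²·(1 − 0.16101519)·58.65/1548 = 0.001926221.
Sum = 0.06830545.
SE = √(0.06830545) = 0.2614.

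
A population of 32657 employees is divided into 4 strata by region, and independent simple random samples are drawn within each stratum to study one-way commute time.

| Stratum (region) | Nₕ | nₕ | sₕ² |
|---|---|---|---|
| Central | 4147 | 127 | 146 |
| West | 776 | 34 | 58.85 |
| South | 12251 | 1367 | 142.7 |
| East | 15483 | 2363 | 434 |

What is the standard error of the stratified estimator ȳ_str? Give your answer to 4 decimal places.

0.2587

Var(ȳ_str) = Σₕ Wₕ²(1 − fₕ)sₕ²/nₕ with Wₕ = Nₕ/N, N = 32657.
Central: Wₕ = 0.12698656; term = 0.12698656²·(1 − 0.03062455)·146/127 = 0.017970355.
West: Wₕ = 0.02376213; term = 0.02376213²·(1 − 0.04381443)·58.85/34 = 9.3450279 × 10^-4.
South: Wₕ = 0.37514162; term = 0.37514162²·(1 − 0.11158273)·142.7/1367 = 0.013051576.
East: Wₕ = 0.47410969; term = 0.47410969²·(1 − 0.15261900)·434/2363 = 0.03498343.
Sum = 0.066939864.
SE = √(0.066939864) = 0.2587.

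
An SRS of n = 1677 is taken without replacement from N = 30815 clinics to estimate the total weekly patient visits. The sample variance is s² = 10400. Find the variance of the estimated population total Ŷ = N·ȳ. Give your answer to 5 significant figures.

5.5683 × 10^9

Var(Ŷ) = N²·Var(ȳ) = N²·(1 − n/N)·s²/n.
f = 1677/30815 = 0.05442155; Var(ȳ) = 0.94557845·10400/1677 = 5.8640524.
Var(Ŷ) = 30815² · 5.8640524 = 5.5682944 × 10^9.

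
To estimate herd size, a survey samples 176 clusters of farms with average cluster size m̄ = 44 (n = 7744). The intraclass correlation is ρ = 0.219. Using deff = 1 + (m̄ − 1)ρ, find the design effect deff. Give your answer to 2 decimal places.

deff = 1 + (44 − 1)·0.219 = 1 + 9.417 = 10.417.

10.42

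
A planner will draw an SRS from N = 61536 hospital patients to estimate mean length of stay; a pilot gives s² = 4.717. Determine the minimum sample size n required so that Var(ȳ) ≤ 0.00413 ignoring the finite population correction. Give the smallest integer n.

Without fpc, n₀ = s²/D = 4.717/0.00413 = 1142.1308.
Rounding up, n = 1143.

1143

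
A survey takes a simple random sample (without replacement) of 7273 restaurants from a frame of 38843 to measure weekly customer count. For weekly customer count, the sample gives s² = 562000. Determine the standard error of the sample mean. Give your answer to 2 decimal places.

Under SRS without replacement, Var(ȳ) = (1 − f)·s²/n with f = n/N = 7273/38843 = 0.18724094.
Var(ȳ) = (1 − 0.18724094)·562000/7273 = 0.81275906·77.272102 = 62.803601.
SE(ȳ) = √(62.803601) = 7.92.

7.92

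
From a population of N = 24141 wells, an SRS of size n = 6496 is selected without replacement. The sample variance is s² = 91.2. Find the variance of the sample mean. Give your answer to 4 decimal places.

0.0103

Under SRS without replacement, Var(ȳ) = (1 − f)·s²/n with f = n/N = 6496/24141 = 0.26908579.
Var(ȳ) = (1 − 0.26908579)·91.2/6496 = 0.73091421·0.014039409 = 0.010261603.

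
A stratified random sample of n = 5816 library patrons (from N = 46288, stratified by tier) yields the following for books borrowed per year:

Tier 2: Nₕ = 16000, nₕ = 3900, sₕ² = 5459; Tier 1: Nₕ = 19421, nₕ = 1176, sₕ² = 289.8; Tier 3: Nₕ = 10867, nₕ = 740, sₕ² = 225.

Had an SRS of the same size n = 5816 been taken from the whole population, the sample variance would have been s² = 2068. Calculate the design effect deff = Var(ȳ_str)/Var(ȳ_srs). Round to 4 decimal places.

0.5881

Var(ȳ_str) = Σ Wₕ²(1−fₕ)sₕ²/nₕ with Wₕ = Nₕ/46288:
  Tier 2: (16000/46288)²·(1−3900/16000)·5459/3900 = 0.12647859
  Tier 1: (19421/46288)²·(1−1176/19421)·289.8/1176 = 0.040753948
  Tier 3: (10867/46288)²·(1−740/10867)·225/740 = 0.015617246
  → Var(ȳ_str) = 0.18284978.
Var(ȳ_srs) = (1 − 5816/46288)·2068/5816 = 0.31089403.
deff = 0.18284978 / 0.31089403 = 0.5881.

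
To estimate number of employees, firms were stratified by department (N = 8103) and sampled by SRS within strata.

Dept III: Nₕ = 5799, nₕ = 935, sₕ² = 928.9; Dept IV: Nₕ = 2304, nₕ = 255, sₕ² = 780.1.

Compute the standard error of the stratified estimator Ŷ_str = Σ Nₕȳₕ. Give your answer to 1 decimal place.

Var(Ŷ_str) = Σₕ Nₕ²(1 − fₕ)sₕ²/nₕ.
Dept III: 5799²·(1 − 935/5799)·928.9/935 = 2.8022316 × 10^7.
Dept IV: 2304²·(1 − 255/2304)·780.1/255 = 1.4442239 × 10^7.
Sum = 4.2464555 × 10^7.
SE = √(4.2464555 × 10^7) = 6516.5.

6516.5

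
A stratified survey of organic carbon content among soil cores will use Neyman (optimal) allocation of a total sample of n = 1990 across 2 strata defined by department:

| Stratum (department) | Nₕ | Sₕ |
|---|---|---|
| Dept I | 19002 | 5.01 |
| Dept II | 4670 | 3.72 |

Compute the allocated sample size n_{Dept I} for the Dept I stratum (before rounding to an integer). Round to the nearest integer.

1683

Neyman allocation: nₕ = n·NₕSₕ / Σⱼ NⱼSⱼ.
Σ NⱼSⱼ = 19002·5.01 + 4670·3.72 = 112572.42.
n_{Dept I} = 1990·19002·5.01 / 112572.42 = 1683.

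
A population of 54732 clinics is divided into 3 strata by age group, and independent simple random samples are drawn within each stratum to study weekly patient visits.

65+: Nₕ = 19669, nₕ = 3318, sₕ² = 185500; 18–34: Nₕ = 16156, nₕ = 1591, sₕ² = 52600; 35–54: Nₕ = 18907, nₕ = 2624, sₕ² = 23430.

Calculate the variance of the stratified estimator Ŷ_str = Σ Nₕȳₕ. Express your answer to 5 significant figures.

2.8509 × 10^10

Var(Ŷ_str) = Σₕ Nₕ²(1 − fₕ)sₕ²/nₕ.
65+: 19669²·(1 − 3318/19669)·185500/3318 = 1.7980184 × 10^10.
18–34: 16156²·(1 − 1591/16156)·52600/1591 = 7.7796471 × 10^9.
35–54: 18907²·(1 − 2624/18907)·23430/2624 = 2.7489415 × 10^9.
Sum = 2.8508773 × 10^10.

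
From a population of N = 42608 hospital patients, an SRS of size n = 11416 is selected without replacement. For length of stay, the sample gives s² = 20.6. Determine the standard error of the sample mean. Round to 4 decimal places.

Under SRS without replacement, Var(ȳ) = (1 − f)·s²/n with f = n/N = 11416/42608 = 0.26793090.
Var(ȳ) = (1 − 0.26793090)·20.6/11416 = 0.73206910·0.0018044849 = 0.0013210077.
SE(ȳ) = √(0.0013210077) = 0.0363.

0.0363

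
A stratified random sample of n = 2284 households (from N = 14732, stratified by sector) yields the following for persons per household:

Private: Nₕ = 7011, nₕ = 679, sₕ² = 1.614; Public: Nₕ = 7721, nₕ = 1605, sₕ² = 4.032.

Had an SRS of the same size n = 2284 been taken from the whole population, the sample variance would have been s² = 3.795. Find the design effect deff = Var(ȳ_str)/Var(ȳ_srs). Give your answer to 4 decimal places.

0.7356

Var(ȳ_str) = Σ Wₕ²(1−fₕ)sₕ²/nₕ with Wₕ = Nₕ/14732:
  Private: (7011/14732)²·(1−679/7011)·1.614/679 = 4.862182 × 10^-4
  Public: (7721/14732)²·(1−1605/7721)·4.032/1605 = 5.4659178 × 10^-4
  → Var(ȳ_str) = 0.00103281.
Var(ȳ_srs) = (1 − 2284/14732)·3.795/2284 = 0.0014039562.
deff = 0.00103281 / 0.0014039562 = 0.7356.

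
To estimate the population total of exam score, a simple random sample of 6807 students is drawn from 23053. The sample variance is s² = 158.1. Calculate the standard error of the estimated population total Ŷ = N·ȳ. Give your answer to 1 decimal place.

Var(Ŷ) = N²·Var(ȳ) = N²·(1 − n/N)·s²/n.
f = 6807/23053 = 0.29527610; Var(ȳ) = 0.70472390·158.1/6807 = 0.016367981.
Var(Ŷ) = 23053² · 0.016367981 = 8.6986131 × 10^6.
SE(Ŷ) = √(8.6986131 × 10^6) = 2949.3.

2949.3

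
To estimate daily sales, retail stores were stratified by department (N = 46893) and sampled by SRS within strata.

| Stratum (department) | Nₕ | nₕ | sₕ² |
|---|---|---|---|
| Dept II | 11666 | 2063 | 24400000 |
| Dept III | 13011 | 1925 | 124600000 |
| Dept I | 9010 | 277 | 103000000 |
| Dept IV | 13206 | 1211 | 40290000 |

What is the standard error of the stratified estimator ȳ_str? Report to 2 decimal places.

143.35

Var(ȳ_str) = Σₕ Wₕ²(1 − fₕ)sₕ²/nₕ with Wₕ = Nₕ/N, N = 46893.
Dept II: Wₕ = 0.24877914; term = 0.24877914²·(1 − 0.17683868)·24400000/2063 = 602.56439.
Dept III: Wₕ = 0.27746145; term = 0.27746145²·(1 − 0.14795173)·124600000/1925 = 4245.7735.
Dept I: Wₕ = 0.19213955; term = 0.19213955²·(1 − 0.03074362)·103000000/277 = 13305.453.
Dept IV: Wₕ = 0.28161986; term = 0.28161986²·(1 − 0.09170074)·40290000/1211 = 2396.6722.
Sum = 20550.463.
SE = √(20550.463) = 143.35.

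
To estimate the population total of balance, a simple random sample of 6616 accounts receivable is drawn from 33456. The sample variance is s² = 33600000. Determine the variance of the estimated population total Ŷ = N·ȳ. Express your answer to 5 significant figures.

4.5604 × 10^12

Var(Ŷ) = N²·Var(ȳ) = N²·(1 − n/N)·s²/n.
f = 6616/33456 = 0.19775227; Var(ȳ) = 0.80224773·33600000/6616 = 4074.2932.
Var(Ŷ) = 33456² · 4074.2932 = 4.5603724 × 10^12.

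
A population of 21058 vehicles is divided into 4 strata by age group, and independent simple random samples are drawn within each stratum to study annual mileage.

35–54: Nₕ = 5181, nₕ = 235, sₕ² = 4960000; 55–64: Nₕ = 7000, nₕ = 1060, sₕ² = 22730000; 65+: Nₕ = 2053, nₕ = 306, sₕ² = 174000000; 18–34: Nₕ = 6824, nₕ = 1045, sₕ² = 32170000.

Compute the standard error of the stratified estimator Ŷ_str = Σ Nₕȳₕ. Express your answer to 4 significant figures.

Var(Ŷ_str) = Σₕ Nₕ²(1 − fₕ)sₕ²/nₕ.
35–54: 5181²·(1 − 235/5181)·4960000/235 = 5.4085583 × 10^11.
55–64: 7000²·(1 − 1060/7000)·22730000/1060 = 8.9161642 × 10^11.
65+: 2053²·(1 − 306/2053)·174000000/306 = 2.0394341 × 10^12.
18–34: 6824²·(1 − 1045/6824)·32170000/1045 = 1.2140218 × 10^12.
Sum = 4.6859282 × 10^12.
SE = √(4.6859282 × 10^12) = 2.165 × 10^6.

2.165 × 10^6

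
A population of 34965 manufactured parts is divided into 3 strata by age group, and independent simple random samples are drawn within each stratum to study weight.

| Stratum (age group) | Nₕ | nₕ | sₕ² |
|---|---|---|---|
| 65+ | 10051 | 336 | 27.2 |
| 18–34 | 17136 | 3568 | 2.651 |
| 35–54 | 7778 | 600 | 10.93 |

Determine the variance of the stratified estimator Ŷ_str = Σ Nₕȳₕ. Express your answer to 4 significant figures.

Var(Ŷ_str) = Σₕ Nₕ²(1 − fₕ)sₕ²/nₕ.
65+: 10051²·(1 − 336/10051)·27.2/336 = 7.9046329 × 10^6.
18–34: 17136²·(1 − 3568/17136)·2.651/3568 = 172746.86.
35–54: 7778²·(1 − 600/7778)·10.93/600 = 1.0170453 × 10^6.
Sum = 9.0944251 × 10^6.

9.094 × 10^6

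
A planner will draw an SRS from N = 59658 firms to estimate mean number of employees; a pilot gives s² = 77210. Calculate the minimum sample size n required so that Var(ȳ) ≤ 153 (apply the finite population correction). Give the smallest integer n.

Without fpc, n₀ = s²/D = 77210/153 = 504.6405.
With fpc, (1 − n/N)·s²/n ≤ D requires n ≥ n₀/(1 + n₀/N) = 504.6405/(1 + 504.6405/59658) = 500.4076.
Rounding up, n = 501.

501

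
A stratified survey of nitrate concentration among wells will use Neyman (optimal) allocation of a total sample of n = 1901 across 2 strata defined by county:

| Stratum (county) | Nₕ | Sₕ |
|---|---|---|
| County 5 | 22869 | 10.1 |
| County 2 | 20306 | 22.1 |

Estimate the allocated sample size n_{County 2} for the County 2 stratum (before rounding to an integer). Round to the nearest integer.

1255

Neyman allocation: nₕ = n·NₕSₕ / Σⱼ NⱼSⱼ.
Σ NⱼSⱼ = 22869·10.1 + 20306·22.1 = 679739.5.
n_{County 2} = 1901·20306·22.1 / 679739.5 = 1255.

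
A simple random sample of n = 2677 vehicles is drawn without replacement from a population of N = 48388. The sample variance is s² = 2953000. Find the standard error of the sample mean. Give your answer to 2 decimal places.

Under SRS without replacement, Var(ȳ) = (1 − f)·s²/n with f = n/N = 2677/48388 = 0.05532363.
Var(ȳ) = (1 − 0.05532363)·2953000/2677 = 0.94467637·1103.1005 = 1042.073.
SE(ȳ) = √(1042.073) = 32.28.

32.28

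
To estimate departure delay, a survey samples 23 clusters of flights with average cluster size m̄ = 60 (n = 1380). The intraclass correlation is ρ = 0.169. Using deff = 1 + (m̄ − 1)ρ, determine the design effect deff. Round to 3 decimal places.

deff = 1 + (60 − 1)·0.169 = 1 + 9.971 = 10.971.

10.971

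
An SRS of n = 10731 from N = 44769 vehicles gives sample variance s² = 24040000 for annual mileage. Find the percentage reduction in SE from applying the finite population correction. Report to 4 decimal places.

f = n/N = 10731/44769 = 0.23969711.
SE_no-fpc = √(s²/n) = 47.331158; SE_fpc = √((1−f)s²/n) = 41.270569.
Ratio = √(1−f) = 0.87195349. Reduction = 100·(1 − 0.87195349) = 12.8047%.

12.8047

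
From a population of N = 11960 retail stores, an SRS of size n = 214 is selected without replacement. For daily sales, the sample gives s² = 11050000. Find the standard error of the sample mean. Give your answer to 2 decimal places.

Under SRS without replacement, Var(ȳ) = (1 − f)·s²/n with f = n/N = 214/11960 = 0.01789298.
Var(ȳ) = (1 − 0.01789298)·11050000/214 = 0.98210702·51635.514 = 50711.601.
SE(ȳ) = √(50711.601) = 225.19.

225.19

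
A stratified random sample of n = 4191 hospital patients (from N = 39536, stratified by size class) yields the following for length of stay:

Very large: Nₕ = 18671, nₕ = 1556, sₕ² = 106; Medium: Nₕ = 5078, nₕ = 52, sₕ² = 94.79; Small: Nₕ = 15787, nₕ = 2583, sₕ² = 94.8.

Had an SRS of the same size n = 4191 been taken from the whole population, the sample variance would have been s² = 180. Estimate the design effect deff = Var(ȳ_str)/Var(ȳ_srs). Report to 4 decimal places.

1.2654

Var(ȳ_str) = Σ Wₕ²(1−fₕ)sₕ²/nₕ with Wₕ = Nₕ/39536:
  Very large: (18671/39536)²·(1−1556/18671)·106/1556 = 0.013926927
  Medium: (5078/39536)²·(1−52/5078)·94.79/52 = 0.029763836
  Small: (15787/39536)²·(1−2583/15787)·94.8/2583 = 0.0048944467
  → Var(ȳ_str) = 0.04858521.
Var(ȳ_srs) = (1 − 4191/39536)·180/4191 = 0.038396364.
deff = 0.04858521 / 0.038396364 = 1.2654.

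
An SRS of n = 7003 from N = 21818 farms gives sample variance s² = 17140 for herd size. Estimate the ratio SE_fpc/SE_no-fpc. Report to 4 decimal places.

0.8240

f = n/N = 7003/21818 = 0.32097351.
SE_no-fpc = √(s²/n) = 1.564456; SE_fpc = √((1−f)s²/n) = 1.2891597.
Ratio = √(1−f) = 0.82403064.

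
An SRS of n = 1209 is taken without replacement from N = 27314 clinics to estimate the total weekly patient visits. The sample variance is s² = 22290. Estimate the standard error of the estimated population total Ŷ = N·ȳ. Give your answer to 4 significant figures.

Var(Ŷ) = N²·Var(ȳ) = N²·(1 − n/N)·s²/n.
f = 1209/27314 = 0.04426302; Var(ȳ) = 0.95573698·22290/1209 = 17.62066.
Var(Ŷ) = 27314² · 17.62066 = 1.3145974 × 10^10.
SE(Ŷ) = √(1.3145974 × 10^10) = 114700.

114700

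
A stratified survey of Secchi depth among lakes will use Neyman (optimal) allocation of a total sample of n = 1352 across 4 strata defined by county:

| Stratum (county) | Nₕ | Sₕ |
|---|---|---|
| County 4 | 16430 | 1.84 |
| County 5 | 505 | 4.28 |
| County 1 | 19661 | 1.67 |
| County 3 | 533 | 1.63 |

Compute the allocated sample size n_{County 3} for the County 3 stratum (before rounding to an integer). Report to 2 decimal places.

17.77

Neyman allocation: nₕ = n·NₕSₕ / Σⱼ NⱼSⱼ.
Σ NⱼSⱼ = 16430·1.84 + 505·4.28 + 19661·1.67 + 533·1.63 = 66095.26.
n_{County 3} = 1352·533·1.63 / 66095.26 = 17.77.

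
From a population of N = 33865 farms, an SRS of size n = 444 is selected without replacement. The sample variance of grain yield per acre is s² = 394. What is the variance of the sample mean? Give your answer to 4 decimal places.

0.8758

Under SRS without replacement, Var(ȳ) = (1 − f)·s²/n with f = n/N = 444/33865 = 0.01311088.
Var(ȳ) = (1 − 0.01311088)·394/444 = 0.98688912·0.88738739 = 0.87575296.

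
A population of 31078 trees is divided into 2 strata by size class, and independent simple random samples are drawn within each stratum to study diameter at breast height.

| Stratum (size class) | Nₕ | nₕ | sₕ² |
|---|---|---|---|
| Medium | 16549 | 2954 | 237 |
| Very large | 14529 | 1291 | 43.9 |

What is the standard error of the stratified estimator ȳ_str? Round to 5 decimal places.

Var(ȳ_str) = Σₕ Wₕ²(1 − fₕ)sₕ²/nₕ with Wₕ = Nₕ/N, N = 31078.
Medium: Wₕ = 0.53249887; term = 0.53249887²·(1 − 0.17850021)·237/2954 = 0.018688855.
Very large: Wₕ = 0.46750113; term = 0.46750113²·(1 − 0.08885677)·43.9/1291 = 0.0067715837.
Sum = 0.025460439.
SE = √(0.025460439) = 0.15956.

0.15956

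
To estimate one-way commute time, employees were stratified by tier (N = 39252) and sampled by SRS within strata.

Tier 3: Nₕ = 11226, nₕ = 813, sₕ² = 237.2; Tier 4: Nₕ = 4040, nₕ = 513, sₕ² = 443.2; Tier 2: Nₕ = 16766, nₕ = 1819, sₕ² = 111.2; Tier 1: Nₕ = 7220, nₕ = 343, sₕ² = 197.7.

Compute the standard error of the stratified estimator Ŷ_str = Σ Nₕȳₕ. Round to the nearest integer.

Var(Ŷ_str) = Σₕ Nₕ²(1 − fₕ)sₕ²/nₕ.
Tier 3: 11226²·(1 − 813/11226)·237.2/813 = 3.4105549 × 10^7.
Tier 4: 4040²·(1 − 513/4040)·443.2/513 = 1.2310316 × 10^7.
Tier 2: 16766²·(1 − 1819/16766)·111.2/1819 = 1.5319888 × 10^7.
Tier 1: 7220²·(1 − 343/7220)·197.7/343 = 2.8618625 × 10^7.
Sum = 9.0354378 × 10^7.
SE = √(9.0354378 × 10^7) = 9505.

9505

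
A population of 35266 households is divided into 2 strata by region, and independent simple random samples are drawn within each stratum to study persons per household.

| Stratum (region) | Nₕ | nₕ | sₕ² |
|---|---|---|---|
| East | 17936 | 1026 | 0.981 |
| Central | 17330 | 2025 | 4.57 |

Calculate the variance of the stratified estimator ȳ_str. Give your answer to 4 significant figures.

7.145 × 10^-4

Var(ȳ_str) = Σₕ Wₕ²(1 − fₕ)sₕ²/nₕ with Wₕ = Nₕ/N, N = 35266.
East: Wₕ = 0.50859184; term = 0.50859184²·(1 − 0.05720339)·0.981/1026 = 2.331731 × 10^-4.
Central: Wₕ = 0.49140816; term = 0.49140816²·(1 − 0.11684939)·4.57/2025 = 4.8129424 × 10^-4.
Sum = 7.1446734 × 10^-4.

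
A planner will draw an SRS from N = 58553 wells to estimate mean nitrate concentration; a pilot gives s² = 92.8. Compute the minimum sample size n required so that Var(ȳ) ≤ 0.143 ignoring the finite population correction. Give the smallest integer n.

Without fpc, n₀ = s²/D = 92.8/0.143 = 648.9510.
Rounding up, n = 649.

649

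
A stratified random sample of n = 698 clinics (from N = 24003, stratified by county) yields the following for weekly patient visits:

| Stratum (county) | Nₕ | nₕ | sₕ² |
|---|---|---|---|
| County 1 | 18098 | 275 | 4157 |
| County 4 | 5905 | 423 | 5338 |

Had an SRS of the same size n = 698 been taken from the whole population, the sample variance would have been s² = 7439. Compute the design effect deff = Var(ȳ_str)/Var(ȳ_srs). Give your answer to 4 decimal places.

0.8864

Var(ȳ_str) = Σ Wₕ²(1−fₕ)sₕ²/nₕ with Wₕ = Nₕ/24003:
  County 1: (18098/24003)²·(1−275/18098)·4157/275 = 8.4630649
  County 4: (5905/24003)²·(1−423/5905)·5338/423 = 0.70903241
  → Var(ȳ_str) = 9.1720973.
Var(ȳ_srs) = (1 − 698/24003)·7439/698 = 10.347674.
deff = 9.1720973 / 10.347674 = 0.8864.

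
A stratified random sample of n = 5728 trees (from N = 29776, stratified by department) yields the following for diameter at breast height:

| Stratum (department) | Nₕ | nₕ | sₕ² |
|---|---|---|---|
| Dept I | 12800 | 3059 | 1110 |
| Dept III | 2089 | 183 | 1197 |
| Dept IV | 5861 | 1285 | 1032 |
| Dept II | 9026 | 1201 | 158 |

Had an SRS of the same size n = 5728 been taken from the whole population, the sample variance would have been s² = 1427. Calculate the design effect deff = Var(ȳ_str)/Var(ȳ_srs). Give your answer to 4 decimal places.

0.5725

Var(ȳ_str) = Σ Wₕ²(1−fₕ)sₕ²/nₕ with Wₕ = Nₕ/29776:
  Dept I: (12800/29776)²·(1−3059/12800)·1110/3059 = 0.051029851
  Dept III: (2089/29776)²·(1−183/2089)·1197/183 = 0.029374581
  Dept IV: (5861/29776)²·(1−1285/5861)·1032/1285 = 0.024294144
  Dept II: (9026/29776)²·(1−1201/9026)·158/1201 = 0.010479994
  → Var(ȳ_str) = 0.11517857.
Var(ȳ_srs) = (1 − 5728/29776)·1427/5728 = 0.20120259.
deff = 0.11517857 / 0.20120259 = 0.5725.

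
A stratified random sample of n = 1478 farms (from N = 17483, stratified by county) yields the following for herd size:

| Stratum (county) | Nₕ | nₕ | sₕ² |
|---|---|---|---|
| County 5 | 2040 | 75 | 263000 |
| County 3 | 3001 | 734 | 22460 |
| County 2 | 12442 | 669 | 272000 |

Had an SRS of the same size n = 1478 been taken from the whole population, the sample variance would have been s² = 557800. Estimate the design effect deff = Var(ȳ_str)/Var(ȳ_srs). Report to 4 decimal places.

0.6990

Var(ȳ_str) = Σ Wₕ²(1−fₕ)sₕ²/nₕ with Wₕ = Nₕ/17483:
  County 5: (2040/17483)²·(1−75/2040)·263000/75 = 45.98914
  County 3: (3001/17483)²·(1−734/3001)·22460/734 = 0.68108183
  County 2: (12442/17483)²·(1−669/12442)·272000/669 = 194.84453
  → Var(ȳ_str) = 241.51475.
Var(ȳ_srs) = (1 − 1478/17483)·557800/1478 = 345.49662.
deff = 241.51475 / 345.49662 = 0.6990.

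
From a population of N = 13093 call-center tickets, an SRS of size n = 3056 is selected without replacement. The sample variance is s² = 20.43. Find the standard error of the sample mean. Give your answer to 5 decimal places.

0.07159

Under SRS without replacement, Var(ȳ) = (1 − f)·s²/n with f = n/N = 3056/13093 = 0.23340716.
Var(ȳ) = (1 − 0.23340716)·20.43/3056 = 0.76659284·0.0066852094 = 0.0051248337.
SE(ȳ) = √(0.0051248337) = 0.07159.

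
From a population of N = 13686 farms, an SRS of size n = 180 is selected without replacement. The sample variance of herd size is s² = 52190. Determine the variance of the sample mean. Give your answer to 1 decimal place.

Under SRS without replacement, Var(ȳ) = (1 − f)·s²/n with f = n/N = 180/13686 = 0.01315213.
Var(ȳ) = (1 − 0.01315213)·52190/180 = 0.98684787·289.94444 = 286.13106.

286.1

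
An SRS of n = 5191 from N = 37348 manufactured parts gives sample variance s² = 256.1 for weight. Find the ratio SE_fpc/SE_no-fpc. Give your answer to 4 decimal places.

0.9279

f = n/N = 5191/37348 = 0.13899004.
SE_no-fpc = √(s²/n) = 0.22211571; SE_fpc = √((1−f)s²/n) = 0.20610255.
Ratio = √(1−f) = 0.92790622.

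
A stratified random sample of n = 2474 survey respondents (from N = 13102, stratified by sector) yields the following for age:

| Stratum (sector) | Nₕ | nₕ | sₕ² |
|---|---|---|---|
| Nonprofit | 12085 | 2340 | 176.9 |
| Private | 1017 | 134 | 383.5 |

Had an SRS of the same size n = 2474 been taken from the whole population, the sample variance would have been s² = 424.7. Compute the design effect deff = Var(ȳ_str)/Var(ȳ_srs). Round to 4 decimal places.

0.4800

Var(ȳ_str) = Σ Wₕ²(1−fₕ)sₕ²/nₕ with Wₕ = Nₕ/13102:
  Nonprofit: (12085/13102)²·(1−2340/12085)·176.9/2340 = 0.051863913
  Private: (1017/13102)²·(1−134/1017)·383.5/134 = 0.014971559
  → Var(ȳ_str) = 0.066835472.
Var(ȳ_srs) = (1 − 2474/13102)·424.7/2474 = 0.13925042.
deff = 0.066835472 / 0.13925042 = 0.4800.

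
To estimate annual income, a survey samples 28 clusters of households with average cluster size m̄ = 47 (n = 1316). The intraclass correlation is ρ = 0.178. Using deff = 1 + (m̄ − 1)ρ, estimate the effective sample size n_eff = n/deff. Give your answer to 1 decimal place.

143.2

deff = 1 + (47 − 1)·0.178 = 1 + 8.188 = 9.188.
n_eff = 1316 / 9.188 = 143.2.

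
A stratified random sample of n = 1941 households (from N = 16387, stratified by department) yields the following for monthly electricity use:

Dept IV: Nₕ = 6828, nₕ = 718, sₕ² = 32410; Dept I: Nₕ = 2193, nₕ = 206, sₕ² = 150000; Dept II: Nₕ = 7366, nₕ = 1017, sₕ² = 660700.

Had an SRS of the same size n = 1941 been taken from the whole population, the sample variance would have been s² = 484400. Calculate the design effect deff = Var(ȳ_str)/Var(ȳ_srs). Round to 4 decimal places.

0.5999

Var(ȳ_str) = Σ Wₕ²(1−fₕ)sₕ²/nₕ with Wₕ = Nₕ/16387:
  Dept IV: (6828/16387)²·(1−718/6828)·32410/718 = 7.012783
  Dept I: (2193/16387)²·(1−206/2193)·150000/206 = 11.815759
  Dept II: (7366/16387)²·(1−1017/7366)·660700/1017 = 113.14138
  → Var(ȳ_str) = 131.96992.
Var(ȳ_srs) = (1 − 1941/16387)·484400/1941 = 220.00206.
deff = 131.96992 / 220.00206 = 0.5999.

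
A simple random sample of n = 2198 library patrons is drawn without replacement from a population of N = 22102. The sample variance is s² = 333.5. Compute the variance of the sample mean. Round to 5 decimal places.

0.13664

Under SRS without replacement, Var(ȳ) = (1 − f)·s²/n with f = n/N = 2198/22102 = 0.09944801.
Var(ȳ) = (1 − 0.09944801)·333.5/2198 = 0.90055199·0.15172884 = 0.13663971.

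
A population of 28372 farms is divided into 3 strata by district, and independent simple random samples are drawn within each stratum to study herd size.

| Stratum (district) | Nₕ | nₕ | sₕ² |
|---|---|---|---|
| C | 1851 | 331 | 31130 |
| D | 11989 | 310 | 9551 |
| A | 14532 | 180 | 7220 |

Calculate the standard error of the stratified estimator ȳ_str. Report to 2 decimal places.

4.01

Var(ȳ_str) = Σₕ Wₕ²(1 − fₕ)sₕ²/nₕ with Wₕ = Nₕ/N, N = 28372.
C: Wₕ = 0.06524038; term = 0.06524038²·(1 − 0.17882226)·31130/331 = 0.32871629.
D: Wₕ = 0.42256450; term = 0.42256450²·(1 − 0.02585704)·9551/310 = 5.3591494.
A: Wₕ = 0.51219512; term = 0.51219512²·(1 − 0.01238646)·7220/180 = 10.392562.
Sum = 16.080428.
SE = √(16.080428) = 4.01.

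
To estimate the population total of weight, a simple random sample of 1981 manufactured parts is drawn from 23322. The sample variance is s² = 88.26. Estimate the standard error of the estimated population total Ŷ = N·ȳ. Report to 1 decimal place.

Var(Ŷ) = N²·Var(ȳ) = N²·(1 − n/N)·s²/n.
f = 1981/23322 = 0.08494126; Var(ȳ) = 0.91505874·88.26/1981 = 0.040768846.
Var(Ŷ) = 23322² · 0.040768846 = 2.2174815 × 10^7.
SE(Ŷ) = √(2.2174815 × 10^7) = 4709.0.

4709.0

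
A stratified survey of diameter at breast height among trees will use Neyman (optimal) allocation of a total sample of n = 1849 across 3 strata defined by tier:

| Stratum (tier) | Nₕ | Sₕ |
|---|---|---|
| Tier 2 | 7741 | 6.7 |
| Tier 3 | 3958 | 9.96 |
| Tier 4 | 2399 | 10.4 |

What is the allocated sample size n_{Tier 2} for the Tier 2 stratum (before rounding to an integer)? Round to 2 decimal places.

Neyman allocation: nₕ = n·NₕSₕ / Σⱼ NⱼSⱼ.
Σ NⱼSⱼ = 7741·6.7 + 3958·9.96 + 2399·10.4 = 116235.98.
n_{Tier 2} = 1849·7741·6.7 / 116235.98 = 825.03.

825.03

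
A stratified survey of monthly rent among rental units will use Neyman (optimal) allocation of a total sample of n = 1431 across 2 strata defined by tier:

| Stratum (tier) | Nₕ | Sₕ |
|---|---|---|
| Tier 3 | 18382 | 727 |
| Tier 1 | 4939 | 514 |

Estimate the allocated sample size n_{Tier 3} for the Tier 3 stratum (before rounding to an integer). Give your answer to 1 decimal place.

1202.6

Neyman allocation: nₕ = n·NₕSₕ / Σⱼ NⱼSⱼ.
Σ NⱼSⱼ = 18382·727 + 4939·514 = 1.590236 × 10^7.
n_{Tier 3} = 1431·18382·727 / (1.590236 × 10^7) = 1202.6.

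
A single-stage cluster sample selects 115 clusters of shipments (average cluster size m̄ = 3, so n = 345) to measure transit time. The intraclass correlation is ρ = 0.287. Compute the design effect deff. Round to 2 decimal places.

deff = 1 + (3 − 1)·0.287 = 1 + 0.574 = 1.574.

1.57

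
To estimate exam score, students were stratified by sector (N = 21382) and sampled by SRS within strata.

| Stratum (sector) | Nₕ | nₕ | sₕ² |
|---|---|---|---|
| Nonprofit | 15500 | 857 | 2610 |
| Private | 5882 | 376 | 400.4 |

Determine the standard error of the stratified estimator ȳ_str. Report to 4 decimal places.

Var(ȳ_str) = Σₕ Wₕ²(1 − fₕ)sₕ²/nₕ with Wₕ = Nₕ/N, N = 21382.
Nonprofit: Wₕ = 0.72490880; term = 0.72490880²·(1 − 0.05529032)·2610/857 = 1.511906.
Private: Wₕ = 0.27509120; term = 0.27509120²·(1 − 0.06392384)·400.4/376 = 0.075434636.
Sum = 1.5873406.
SE = √(1.5873406) = 1.2599.

1.2599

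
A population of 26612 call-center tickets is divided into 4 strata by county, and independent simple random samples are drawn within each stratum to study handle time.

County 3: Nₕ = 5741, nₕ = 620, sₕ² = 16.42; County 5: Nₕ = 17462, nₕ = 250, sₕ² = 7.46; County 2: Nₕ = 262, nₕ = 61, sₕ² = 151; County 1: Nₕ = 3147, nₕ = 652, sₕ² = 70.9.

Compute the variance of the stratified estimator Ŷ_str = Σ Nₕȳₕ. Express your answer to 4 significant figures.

Var(Ŷ_str) = Σₕ Nₕ²(1 − fₕ)sₕ²/nₕ.
County 3: 5741²·(1 − 620/5741)·16.42/620 = 778616.83.
County 5: 17462²·(1 − 250/17462)·7.46/250 = 8.9685894 × 10^6.
County 2: 262²·(1 − 61/262)·151/61 = 130360.03.
County 1: 3147²·(1 − 652/3147)·70.9/652 = 853819.23.
Sum = 1.0731385 × 10^7.

1.073 × 10^7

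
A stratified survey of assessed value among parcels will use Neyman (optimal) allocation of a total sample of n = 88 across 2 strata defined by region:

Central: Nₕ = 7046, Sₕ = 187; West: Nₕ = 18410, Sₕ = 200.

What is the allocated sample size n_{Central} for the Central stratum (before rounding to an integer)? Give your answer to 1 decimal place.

23.2

Neyman allocation: nₕ = n·NₕSₕ / Σⱼ NⱼSⱼ.
Σ NⱼSⱼ = 7046·187 + 18410·200 = 4.999602 × 10^6.
n_{Central} = 88·7046·187 / (4.999602 × 10^6) = 23.2.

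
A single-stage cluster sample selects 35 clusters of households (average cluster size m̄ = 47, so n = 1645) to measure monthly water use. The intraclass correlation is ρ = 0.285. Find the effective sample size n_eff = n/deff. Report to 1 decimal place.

116.6

deff = 1 + (47 − 1)·0.285 = 1 + 13.11 = 14.11.
n_eff = 1645 / 14.11 = 116.6.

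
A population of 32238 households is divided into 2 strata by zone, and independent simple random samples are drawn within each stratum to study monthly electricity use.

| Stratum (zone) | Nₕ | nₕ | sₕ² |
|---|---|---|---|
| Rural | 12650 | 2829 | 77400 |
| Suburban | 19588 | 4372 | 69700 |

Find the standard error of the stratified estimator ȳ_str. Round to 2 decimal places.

Var(ȳ_str) = Σₕ Wₕ²(1 − fₕ)sₕ²/nₕ with Wₕ = Nₕ/N, N = 32238.
Rural: Wₕ = 0.39239407; term = 0.39239407²·(1 − 0.22363636)·77400/2829 = 3.2705295.
Suburban: Wₕ = 0.60760593; term = 0.60760593²·(1 − 0.22319788)·69700/4372 = 4.5720086.
Sum = 7.8425381.
SE = √(7.8425381) = 2.80.

2.80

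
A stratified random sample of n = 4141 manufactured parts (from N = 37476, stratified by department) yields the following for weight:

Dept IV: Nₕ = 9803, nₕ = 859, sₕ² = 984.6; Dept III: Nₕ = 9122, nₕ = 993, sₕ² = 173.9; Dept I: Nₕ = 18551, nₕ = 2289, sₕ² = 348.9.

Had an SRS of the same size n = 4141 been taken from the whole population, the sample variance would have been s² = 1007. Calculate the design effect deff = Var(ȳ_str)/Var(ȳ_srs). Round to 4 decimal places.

0.5249

Var(ȳ_str) = Σ Wₕ²(1−fₕ)sₕ²/nₕ with Wₕ = Nₕ/37476:
  Dept IV: (9803/37476)²·(1−859/9803)·984.6/859 = 0.071556815
  Dept III: (9122/37476)²·(1−993/9122)·173.9/993 = 0.0092463657
  Dept I: (18551/37476)²·(1−2289/18551)·348.9/2289 = 0.032740854
  → Var(ȳ_str) = 0.11354403.
Var(ȳ_srs) = (1 − 4141/37476)·1007/4141 = 0.21630745.
deff = 0.11354403 / 0.21630745 = 0.5249.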